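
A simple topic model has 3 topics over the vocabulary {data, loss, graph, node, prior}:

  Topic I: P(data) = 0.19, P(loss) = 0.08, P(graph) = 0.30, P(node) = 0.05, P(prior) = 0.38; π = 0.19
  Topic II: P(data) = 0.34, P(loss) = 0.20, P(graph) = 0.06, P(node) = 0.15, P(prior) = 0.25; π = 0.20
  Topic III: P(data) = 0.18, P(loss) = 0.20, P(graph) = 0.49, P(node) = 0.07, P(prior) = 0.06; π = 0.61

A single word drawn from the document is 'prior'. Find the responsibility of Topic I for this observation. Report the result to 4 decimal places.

0.4547

P(component k | x) = π_k·f_k(x) / marginal(x), where marginal(x) = Σ_j π_j·f_j(x).
Component likelihoods at x = 'prior':
  f_I = 0.38
  f_II = 0.25
  f_III = 0.06
Multiply by the mixture weights:
  π_I·f_I = 0.19 × 0.38 = 0.0722
  π_II·f_II = 0.20 × 0.25 = 0.05
  π_III·f_III = 0.61 × 0.06 = 0.0366
Evidence: 0.0722 + 0.05 + 0.0366 = 0.1588
Responsibility of Topic I: 0.0722 / 0.1588 ≈ 0.4547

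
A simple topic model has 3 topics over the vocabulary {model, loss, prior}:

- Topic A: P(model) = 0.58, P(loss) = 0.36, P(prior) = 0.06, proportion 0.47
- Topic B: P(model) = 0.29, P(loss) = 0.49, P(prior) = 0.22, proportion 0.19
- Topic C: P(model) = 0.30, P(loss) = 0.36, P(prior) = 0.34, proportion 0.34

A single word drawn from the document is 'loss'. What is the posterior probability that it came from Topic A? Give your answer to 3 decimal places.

Apply Bayes' rule: the posterior for each component is proportional to its prior times its likelihood at x.
Evaluate each component's likelihood at the observed value:
  p_A = 0.36
  p_B = 0.49
  p_C = 0.36
Weight by the priors:
  π_A·p_A = 0.47 × 0.36 = 0.1692
  π_B·p_B = 0.19 × 0.49 = 0.0931
  π_C·p_C = 0.34 × 0.36 = 0.1224
Evidence: 0.1692 + 0.0931 + 0.1224 = 0.3847
Responsibility of Topic A: 0.1692 / 0.3847 ≈ 0.440

0.440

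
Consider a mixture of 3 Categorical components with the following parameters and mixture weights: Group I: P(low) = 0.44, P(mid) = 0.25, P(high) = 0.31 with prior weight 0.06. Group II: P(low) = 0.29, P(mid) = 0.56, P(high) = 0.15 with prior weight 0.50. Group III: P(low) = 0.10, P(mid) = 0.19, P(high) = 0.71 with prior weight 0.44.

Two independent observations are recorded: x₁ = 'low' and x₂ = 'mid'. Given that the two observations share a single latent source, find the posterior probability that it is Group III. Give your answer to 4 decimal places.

P(component k | x) = P(Z=k)·f_k(x) / marginal(x), where marginal(x) = Σ_j P(Z=j)·f_j(x).
Since both observations come from the same component, the likelihood for component k is f_k(x₁)·f_k(x₂).
  p_I = [P(low | comp) = 0.44] × [0.25] = 0.11
  p_II = [P(low | comp) = 0.29] × [0.56] = 0.1624
  p_III = [P(low | comp) = 0.10] × [0.19] = 0.019
Unnormalised posteriors:
  P(Z=I)·p_I = 0.06 × 0.11 = 0.0066
  P(Z=II)·p_II = 0.50 × 0.1624 = 0.0812
  P(Z=III)·p_III = 0.44 × 0.019 = 0.00836
Marginal: 0.0066 + 0.0812 + 0.00836 = 0.09616
Responsibility of Group III: 0.00836 / 0.09616 ≈ 0.0869

0.0869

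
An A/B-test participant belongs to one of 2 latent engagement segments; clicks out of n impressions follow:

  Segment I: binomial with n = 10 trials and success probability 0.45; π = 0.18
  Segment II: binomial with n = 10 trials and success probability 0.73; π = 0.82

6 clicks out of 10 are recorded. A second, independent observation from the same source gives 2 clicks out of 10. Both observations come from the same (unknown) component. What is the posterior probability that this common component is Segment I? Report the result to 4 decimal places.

By Bayes' theorem, P(k | x) = P(Z=k) f_k(x) / Σ_j P(Z=j) f_j(x).
Since both observations come from the same component, the likelihood for component k is f_k(x₁)·f_k(x₂).
  p_I = [C(10,6)·0.45^6·0.55^4 = 210·0.00830377·0.0915063 = 0.159568] × [0.0763026] = 0.0121754
  p_II = [C(10,6)·0.73^6·0.27^4 = 210·0.151334·0.00531441 = 0.168893] × [0.00067728] = 0.000114388
Unnormalised posteriors:
  P(Z=I)·p_I = 0.18 × 0.0121754 = 0.00219158
  P(Z=II)·p_II = 0.82 × 0.000114388 = 9.3798e-05
Denominator: 0.00219158 + 9.3798e-05 = 0.00228537
So the posterior for Segment I is 0.00219158 / 0.00228537 ≈ 0.9590.

0.9590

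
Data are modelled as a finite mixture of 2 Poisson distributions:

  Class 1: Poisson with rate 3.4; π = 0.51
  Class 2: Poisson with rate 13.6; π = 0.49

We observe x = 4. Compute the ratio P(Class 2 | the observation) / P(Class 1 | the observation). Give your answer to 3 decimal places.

Posterior odds = (π_i f_i(x)) / (π_j f_j(x)); the normalising sum cancels.
Evaluate each component's likelihood at the observed value:
  p_1 = 0.185825
  p_2 = 0.00176823
Posterior odds = (π_2·p_2) / (π_1·p_1) = (0.49·0.00176823) / (0.51·0.185825) = 0.000866434 / 0.0947705 ≈ 0.009

0.009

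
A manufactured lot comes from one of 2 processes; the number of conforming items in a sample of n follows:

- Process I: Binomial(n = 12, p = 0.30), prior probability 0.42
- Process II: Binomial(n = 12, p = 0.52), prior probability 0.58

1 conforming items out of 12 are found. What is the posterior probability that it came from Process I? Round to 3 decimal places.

0.964

Apply Bayes' rule: the posterior for each component is proportional to its prior times its likelihood at x.
Binomial probabilities:
  f_I = C(12,1)·0.30^1·0.70^11 = 12·0.3·0.0197733 = 0.0711838
  f_II = C(12,1)·0.52^1·0.48^11 = 12·0.52·0.00031164 = 0.00194464
Weight by the priors:
  π_I·f_I = 0.42 × 0.0711838 = 0.0298972
  π_II·f_II = 0.58 × 0.00194464 = 0.00112789
Marginal: 0.0298972 + 0.00112789 = 0.0310251
So the posterior for Process I is 0.0298972 / 0.0310251 ≈ 0.964.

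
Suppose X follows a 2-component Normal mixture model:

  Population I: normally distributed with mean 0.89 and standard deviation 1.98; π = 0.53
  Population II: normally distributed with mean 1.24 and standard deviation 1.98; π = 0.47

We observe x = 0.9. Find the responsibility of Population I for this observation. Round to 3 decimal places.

Apply Bayes' rule: the posterior for each component is proportional to its prior times its likelihood at x.
Component likelihoods at x = 0.9:
  L_I = (1/(1.98·√(2π)))·exp(−(0.9−0.89)²/(2·1.98²)) = 0.201486·exp(-0.00001) = 0.201483
  L_II = (1/(1.98·√(2π)))·exp(−(0.9−1.24)²/(2·1.98²)) = 0.201486·exp(-0.01474) = 0.198537
Multiply by the mixture weights:
  π_I·L_I = 0.53 × 0.201483 = 0.106786
  π_II·L_II = 0.47 × 0.198537 = 0.0933125
Evidence: 0.106786 + 0.0933125 = 0.200099
So the posterior for Population I is 0.106786 / 0.200099 ≈ 0.534.

0.534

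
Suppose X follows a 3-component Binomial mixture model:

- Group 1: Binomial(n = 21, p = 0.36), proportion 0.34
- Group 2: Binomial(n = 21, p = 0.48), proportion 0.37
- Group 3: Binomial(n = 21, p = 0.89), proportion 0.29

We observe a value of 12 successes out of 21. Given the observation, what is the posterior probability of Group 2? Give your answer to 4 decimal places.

0.8405

The responsibility of component k is P(Z=k) f_k(x) divided by Σ_j P(Z=j) f_j(x).
Binomial probabilities:
  p_1 = C(21,12)·0.36^12·0.64^9 = 293930·4.73838e-06·0.0180144 = 0.0250896
  p_2 = C(21,12)·0.48^12·0.52^9 = 293930·0.000149587·0.00277991 = 0.122227
  p_3 = C(21,12)·0.89^12·0.11^9 = 293930·0.24699·2.35795e-09 = 0.000171182
Unnormalised posteriors:
  P(Z=1)·p_1 = 0.34 × 0.0250896 = 0.00853046
  P(Z=2)·p_2 = 0.37 × 0.122227 = 0.0452242
  P(Z=3)·p_3 = 0.29 × 0.000171182 = 4.96428e-05
Sum: 0.00853046 + 0.0452242 + 4.96428e-05 = 0.0538043
P(Group 2 | the observation) ≈ 0.8405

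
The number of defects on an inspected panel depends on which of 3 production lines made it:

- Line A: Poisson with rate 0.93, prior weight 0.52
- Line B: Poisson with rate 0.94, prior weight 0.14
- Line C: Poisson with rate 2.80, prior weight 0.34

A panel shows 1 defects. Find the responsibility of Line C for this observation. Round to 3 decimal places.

Apply Bayes' rule: the posterior for each component is proportional to its prior times its likelihood at x.
Poisson probabilities:
  L_A = 0.366935
  L_B = 0.36719
  L_C = 0.170268
Multiply by the mixture weights:
  π_A·L_A = 0.52 × 0.366935 = 0.190806
  π_B·L_B = 0.14 × 0.36719 = 0.0514066
  π_C·L_C = 0.34 × 0.170268 = 0.0578912
Evidence: 0.190806 + 0.0514066 + 0.0578912 = 0.300104
P(Line C | the observation) = 0.0578912 / 0.300104 ≈ 0.193

0.193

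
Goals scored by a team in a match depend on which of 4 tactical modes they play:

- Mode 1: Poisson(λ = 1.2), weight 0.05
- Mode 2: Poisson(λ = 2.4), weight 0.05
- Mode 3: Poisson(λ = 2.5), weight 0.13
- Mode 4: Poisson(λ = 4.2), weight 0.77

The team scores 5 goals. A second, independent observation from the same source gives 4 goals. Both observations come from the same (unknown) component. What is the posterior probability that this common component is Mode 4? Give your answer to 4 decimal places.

0.9405

The responsibility of component k is w_k f_k(x) divided by Σ_j w_j f_j(x).
Since both observations come from the same component, the likelihood for component k is f_k(x₁)·f_k(x₂).
  f_1 = [0.00624556] × [0.0260232] = 0.000162529
  f_2 = [0.0601961] × [0.125408] = 0.0075491
  f_3 = [0.0668009] × [0.133602] = 0.00892473
  f_4 = [0.163316] × [0.194424] = 0.0317525
Unnormalised posteriors:
  w_1·f_1 = 0.05 × 0.000162529 = 8.12647e-06
  w_2·f_2 = 0.05 × 0.0075491 = 0.000377455
  w_3·f_3 = 0.13 × 0.00892473 = 0.00116022
  w_4·f_4 = 0.77 × 0.0317525 = 0.0244494
Evidence: 8.12647e-06 + 0.000377455 + 0.00116022 + 0.0244494 = 0.0259952
P(Mode 4 | x) = 0.0244494 / 0.0259952 ≈ 0.9405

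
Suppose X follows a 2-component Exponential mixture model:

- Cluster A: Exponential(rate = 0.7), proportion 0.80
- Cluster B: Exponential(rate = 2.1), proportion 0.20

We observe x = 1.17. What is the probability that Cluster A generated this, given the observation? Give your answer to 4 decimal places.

By Bayes' theorem, P(k | x) = P(Z=k) f_k(x) / Σ_j P(Z=j) f_j(x).
Evaluate each component's likelihood at the observed value:
  f_A = 0.7·e^(−0.7·1.17) = 0.7·e^(−0.8190) = 0.308611
  f_B = 2.1·e^(−2.1·1.17) = 2.1·e^(−2.4570) = 0.179952
Prior × likelihood for each component:
  P(Z=A)·f_A = 0.80 × 0.308611 = 0.246888
  P(Z=B)·f_B = 0.20 × 0.179952 = 0.0359905
Sum: 0.246888 + 0.0359905 = 0.282879
Responsibility of Cluster A: 0.246888 / 0.282879 ≈ 0.8728

0.8728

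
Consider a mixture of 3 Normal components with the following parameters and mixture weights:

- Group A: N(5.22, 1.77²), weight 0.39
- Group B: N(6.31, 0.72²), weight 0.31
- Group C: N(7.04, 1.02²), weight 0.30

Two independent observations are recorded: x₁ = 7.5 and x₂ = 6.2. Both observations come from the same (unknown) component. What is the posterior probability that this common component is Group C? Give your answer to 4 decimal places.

Apply Bayes' rule: the posterior for each component is proportional to its prior times its likelihood at x.
Since both observations come from the same component, the likelihood for component k is f_k(x₁)·f_k(x₂).
  f_A = [0.0983164] × [0.193361] = 0.0190106
  f_B = [0.141385] × [0.547658] = 0.0774303
  f_C = [0.353302] × [0.278638] = 0.0984433
Prior × likelihood for each component:
  P(Z=A)·f_A = 0.39 × 0.0190106 = 0.00741413
  P(Z=B)·f_B = 0.31 × 0.0774303 = 0.0240034
  P(Z=C)·f_C = 0.30 × 0.0984433 = 0.029533
Marginal: 0.00741413 + 0.0240034 + 0.029533 = 0.0609505
P(Group C | data) ≈ 0.4845

0.4845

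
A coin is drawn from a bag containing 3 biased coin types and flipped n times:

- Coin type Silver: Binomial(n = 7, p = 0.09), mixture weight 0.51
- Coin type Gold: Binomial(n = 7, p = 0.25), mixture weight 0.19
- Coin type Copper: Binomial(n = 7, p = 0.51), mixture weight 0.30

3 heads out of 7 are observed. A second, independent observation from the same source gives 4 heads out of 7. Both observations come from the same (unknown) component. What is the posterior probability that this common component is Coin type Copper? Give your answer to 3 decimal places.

0.921

Posterior ∝ prior × likelihood, so P(k | x) ∝ P(Z=k) f_k(x); normalise over all components.
Since both observations come from the same component, the likelihood for component k is f_k(x₁)·f_k(x₂).
  f_Silver = [0.0174969] × [0.00173046] = 3.02777e-05
  f_Gold = [0.173035] × [0.0576782] = 0.00998033
  f_Copper = [0.267647] × [0.278572] = 0.074559
Weight by the priors:
  P(Z=Silver)·f_Silver = 0.51 × 3.02777e-05 = 1.54416e-05
  P(Z=Gold)·f_Gold = 0.19 × 0.00998033 = 0.00189626
  P(Z=Copper)·f_Copper = 0.30 × 0.074559 = 0.0223677
Evidence: 1.54416e-05 + 0.00189626 + 0.0223677 = 0.0242794
P(Coin type Copper | x₁,x₂) ≈ 0.921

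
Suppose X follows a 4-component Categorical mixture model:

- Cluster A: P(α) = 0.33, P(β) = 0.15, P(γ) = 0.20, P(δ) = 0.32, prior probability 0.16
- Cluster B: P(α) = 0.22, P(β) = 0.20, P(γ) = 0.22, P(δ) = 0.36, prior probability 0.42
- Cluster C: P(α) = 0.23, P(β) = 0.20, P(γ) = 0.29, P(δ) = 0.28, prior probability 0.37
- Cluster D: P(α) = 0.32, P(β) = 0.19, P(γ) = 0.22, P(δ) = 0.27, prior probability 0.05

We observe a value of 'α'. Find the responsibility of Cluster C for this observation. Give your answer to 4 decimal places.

0.3455

Posterior ∝ prior × likelihood, so P(k | x) ∝ P(Z=k) f_k(x); normalise over all components.
Evaluate each component's likelihood at the observed value:
  L_A = 0.33
  L_B = 0.22
  L_C = 0.23
  L_D = 0.32
Prior × likelihood for each component:
  P(Z=A)·L_A = 0.16 × 0.33 = 0.0528
  P(Z=B)·L_B = 0.42 × 0.22 = 0.0924
  P(Z=C)·L_C = 0.37 × 0.23 = 0.0851
  P(Z=D)·L_D = 0.05 × 0.32 = 0.016
Marginal: 0.0528 + 0.0924 + 0.0851 + 0.016 = 0.2463
So the posterior for Cluster C is 0.0851 / 0.2463 ≈ 0.3455.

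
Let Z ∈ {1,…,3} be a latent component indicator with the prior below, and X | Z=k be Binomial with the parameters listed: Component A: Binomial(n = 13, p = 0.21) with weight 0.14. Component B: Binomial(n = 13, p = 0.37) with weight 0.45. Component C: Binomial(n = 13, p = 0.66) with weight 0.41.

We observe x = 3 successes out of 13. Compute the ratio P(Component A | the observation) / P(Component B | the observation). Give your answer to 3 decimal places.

0.547

Only the two components matter; the odds are (π_i f_i(x)) / (π_j f_j(x)).
Evaluate each component's likelihood at the observed value:
  f_A = 0.250781
  f_B = 0.142684
  f_C = 0.00169741
0.0351094 / 0.064208 ≈ 0.547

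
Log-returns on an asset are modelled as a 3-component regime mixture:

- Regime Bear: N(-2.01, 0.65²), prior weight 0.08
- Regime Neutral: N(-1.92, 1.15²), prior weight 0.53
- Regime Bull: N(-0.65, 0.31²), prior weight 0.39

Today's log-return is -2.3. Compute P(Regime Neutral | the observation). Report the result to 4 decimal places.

The responsibility of component k is π_k f_k(x) divided by Σ_j π_j f_j(x).
Component likelihoods at x = -2.3:
  p_Bear = (1/(0.65·√(2π)))·exp(−(-2.3−-2.01)²/(2·0.65²)) = 0.613757·exp(-0.09953) = 0.555614
  p_Neutral = (1/(1.15·√(2π)))·exp(−(-2.3−-1.92)²/(2·1.15²)) = 0.346906·exp(-0.05459) = 0.328475
  p_Bull = (1/(0.31·√(2π)))·exp(−(-2.3−-0.65)²/(2·0.31²)) = 1.286911·exp(-14.16493) = 9.07395e-07
Weight by the priors:
  π_Bear·p_Bear = 0.08 × 0.555614 = 0.0444491
  π_Neutral·p_Neutral = 0.53 × 0.328475 = 0.174092
  π_Bull·p_Bull = 0.39 × 9.07395e-07 = 3.53884e-07
Normaliser: 0.0444491 + 0.174092 + 3.53884e-07 = 0.218541
P(Regime Neutral | data) ≈ 0.7966

0.7966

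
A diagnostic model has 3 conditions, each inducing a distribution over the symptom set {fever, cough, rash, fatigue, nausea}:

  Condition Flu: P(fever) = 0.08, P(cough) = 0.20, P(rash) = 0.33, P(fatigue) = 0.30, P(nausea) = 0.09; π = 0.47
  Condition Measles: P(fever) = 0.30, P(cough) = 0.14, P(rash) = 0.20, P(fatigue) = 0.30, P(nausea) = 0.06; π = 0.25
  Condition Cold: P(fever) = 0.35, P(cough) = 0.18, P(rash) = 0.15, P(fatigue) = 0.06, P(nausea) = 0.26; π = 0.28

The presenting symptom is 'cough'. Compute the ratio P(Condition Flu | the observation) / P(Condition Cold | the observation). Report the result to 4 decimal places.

1.8651

Only the two components matter; the odds are (w_i f_i(x)) / (w_j f_j(x)).
Evaluate each component's likelihood at the observed value:
  p_Flu = 0.2
  p_Measles = 0.14
  p_Cold = 0.18
Odds = (0.47/0.28) × (0.2/0.18) = 1.67857 × 1.11111 ≈ 1.8651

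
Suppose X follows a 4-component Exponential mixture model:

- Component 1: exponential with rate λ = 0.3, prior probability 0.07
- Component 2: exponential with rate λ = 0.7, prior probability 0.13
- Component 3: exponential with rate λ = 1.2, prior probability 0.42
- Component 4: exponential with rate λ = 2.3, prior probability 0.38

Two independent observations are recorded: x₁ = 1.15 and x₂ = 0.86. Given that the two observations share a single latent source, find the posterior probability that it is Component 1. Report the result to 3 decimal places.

Posterior ∝ prior × likelihood, so P(k | x) ∝ π_k f_k(x); normalise over all components.
Since both observations come from the same component, the likelihood for component k is f_k(x₁)·f_k(x₂).
  f_1 = [0.212466] × [0.231779] = 0.0492451
  f_2 = [0.312962] × [0.383401] = 0.11999
  f_3 = [0.301894] × [0.427552] = 0.129076
  f_4 = [0.163312] × [0.318195] = 0.0519652
Unnormalised posteriors:
  π_1·f_1 = 0.07 × 0.0492451 = 0.00344716
  π_2·f_2 = 0.13 × 0.11999 = 0.0155987
  π_3·f_3 = 0.42 × 0.129076 = 0.0542118
  π_4·f_4 = 0.38 × 0.0519652 = 0.0197468
Sum: 0.00344716 + 0.0155987 + 0.0542118 + 0.0197468 = 0.0930043
P(Component 1 | data) = 0.00344716 / 0.0930043 ≈ 0.037

0.037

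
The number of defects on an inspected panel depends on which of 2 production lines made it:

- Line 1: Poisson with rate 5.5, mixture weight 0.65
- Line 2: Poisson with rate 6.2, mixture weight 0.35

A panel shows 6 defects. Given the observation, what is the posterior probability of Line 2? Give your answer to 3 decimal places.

Posterior ∝ prior × likelihood, so P(k | x) ∝ π_k f_k(x); normalise over all components.
Poisson probabilities:
  p_1 = 0.157117
  p_2 = 0.1601
Multiply by the mixture weights:
  π_1·p_1 = 0.65 × 0.157117 = 0.102126
  π_2·p_2 = 0.35 × 0.1601 = 0.0560351
Sum: 0.102126 + 0.0560351 = 0.158161
P(Line 2 | x) ≈ 0.354

0.354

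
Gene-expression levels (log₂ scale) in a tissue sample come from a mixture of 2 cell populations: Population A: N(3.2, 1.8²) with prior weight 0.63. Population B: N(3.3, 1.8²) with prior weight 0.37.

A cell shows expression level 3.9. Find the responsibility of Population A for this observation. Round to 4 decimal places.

The responsibility of component k is π_k f_k(x) divided by Σ_j π_j f_j(x).
Normal densities:
  p_A = 0.205493
  p_B = 0.209657
Multiply by the mixture weights:
  π_A·p_A = 0.63 × 0.205493 = 0.129461
  π_B·p_B = 0.37 × 0.209657 = 0.0775732
Denominator: 0.129461 + 0.0775732 = 0.207034
Responsibility of Population A: 0.129461 / 0.207034 ≈ 0.6253

0.6253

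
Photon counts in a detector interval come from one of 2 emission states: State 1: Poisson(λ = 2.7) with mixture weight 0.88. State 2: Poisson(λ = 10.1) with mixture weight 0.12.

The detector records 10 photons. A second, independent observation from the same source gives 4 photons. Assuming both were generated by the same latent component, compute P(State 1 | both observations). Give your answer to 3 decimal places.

By Bayes' theorem, P(k | x) = π_k f_k(x) / Σ_j π_j f_j(x).
Since both observations come from the same component, the likelihood for component k is f_k(x₁)·f_k(x₂).
  p_1 = [e^(−2.7)·2.7^10/10! = 0.000381311] × [0.148816] = 5.67451e-05
  p_2 = [e^(−10.1)·10.1^10/10! = 0.125048] × [0.0178115] = 0.00222729
Multiply by the mixture weights:
  π_1·p_1 = 0.88 × 5.67451e-05 = 4.99357e-05
  π_2·p_2 = 0.12 × 0.00222729 = 0.000267275
Normaliser: 4.99357e-05 + 0.000267275 = 0.00031721
Responsibility of State 1: 4.99357e-05 / 0.00031721 ≈ 0.157

0.157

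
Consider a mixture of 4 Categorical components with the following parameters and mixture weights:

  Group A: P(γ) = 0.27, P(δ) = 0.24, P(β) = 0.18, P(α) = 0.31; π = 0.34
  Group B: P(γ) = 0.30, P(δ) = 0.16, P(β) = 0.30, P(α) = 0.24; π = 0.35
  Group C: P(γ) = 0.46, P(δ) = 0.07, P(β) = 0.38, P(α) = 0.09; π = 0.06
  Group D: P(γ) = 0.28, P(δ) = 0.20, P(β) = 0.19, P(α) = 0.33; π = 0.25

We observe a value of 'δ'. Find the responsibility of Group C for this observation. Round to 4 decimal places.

0.0219

By Bayes' theorem, P(k | x) = π_k f_k(x) / Σ_j π_j f_j(x).
Evaluate each component's likelihood at the observed value:
  f_A = 0.24
  f_B = 0.16
  f_C = 0.07
  f_D = 0.2
Prior × likelihood for each component:
  π_A·f_A = 0.34 × 0.24 = 0.0816
  π_B·f_B = 0.35 × 0.16 = 0.056
  π_C·f_C = 0.06 × 0.07 = 0.0042
  π_D·f_D = 0.25 × 0.2 = 0.05
Marginal: 0.0816 + 0.056 + 0.0042 + 0.05 = 0.1918
P(Group C | the observation) = 0.0042 / 0.1918 ≈ 0.0219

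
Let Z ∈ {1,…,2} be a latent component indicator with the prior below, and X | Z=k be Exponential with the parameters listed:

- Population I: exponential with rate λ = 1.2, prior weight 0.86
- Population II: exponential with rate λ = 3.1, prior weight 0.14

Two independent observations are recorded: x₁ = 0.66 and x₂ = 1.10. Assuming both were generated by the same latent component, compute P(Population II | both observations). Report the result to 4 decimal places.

By Bayes' theorem, P(k | x) = π_k f_k(x) / Σ_j π_j f_j(x).
Since both observations come from the same component, the likelihood for component k is f_k(x₁)·f_k(x₂).
  p_I = [1.2·e^(−1.2·0.66) = 1.2·e^(−0.7920) = 0.543526] × [0.320562] = 0.174234
  p_II = [3.1·e^(−3.1·0.66) = 3.1·e^(−2.0460) = 0.400678] × [0.102428] = 0.0410405
Multiply by the mixture weights:
  π_I·p_I = 0.86 × 0.174234 = 0.149841
  π_II·p_II = 0.14 × 0.0410405 = 0.00574567
Sum: 0.149841 + 0.00574567 = 0.155587
Responsibility of Population II: 0.00574567 / 0.155587 ≈ 0.0369

0.0369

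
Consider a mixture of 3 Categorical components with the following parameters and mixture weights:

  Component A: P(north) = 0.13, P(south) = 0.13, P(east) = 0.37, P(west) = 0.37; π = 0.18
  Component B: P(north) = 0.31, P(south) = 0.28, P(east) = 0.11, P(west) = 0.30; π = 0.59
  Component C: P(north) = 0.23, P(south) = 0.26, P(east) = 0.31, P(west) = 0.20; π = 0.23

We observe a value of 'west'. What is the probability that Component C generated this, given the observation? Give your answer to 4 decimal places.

By Bayes' theorem, P(k | x) = π_k f_k(x) / Σ_j π_j f_j(x).
Component likelihoods at x = 'west':
  p_A = 0.37
  p_B = 0.3
  p_C = 0.2
Unnormalised posteriors:
  π_A·p_A = 0.18 × 0.37 = 0.0666
  π_B·p_B = 0.59 × 0.3 = 0.177
  π_C·p_C = 0.23 × 0.2 = 0.046
Marginal: 0.0666 + 0.177 + 0.046 = 0.2896
P(Component C | the observation) = 0.046 / 0.2896 ≈ 0.1588

0.1588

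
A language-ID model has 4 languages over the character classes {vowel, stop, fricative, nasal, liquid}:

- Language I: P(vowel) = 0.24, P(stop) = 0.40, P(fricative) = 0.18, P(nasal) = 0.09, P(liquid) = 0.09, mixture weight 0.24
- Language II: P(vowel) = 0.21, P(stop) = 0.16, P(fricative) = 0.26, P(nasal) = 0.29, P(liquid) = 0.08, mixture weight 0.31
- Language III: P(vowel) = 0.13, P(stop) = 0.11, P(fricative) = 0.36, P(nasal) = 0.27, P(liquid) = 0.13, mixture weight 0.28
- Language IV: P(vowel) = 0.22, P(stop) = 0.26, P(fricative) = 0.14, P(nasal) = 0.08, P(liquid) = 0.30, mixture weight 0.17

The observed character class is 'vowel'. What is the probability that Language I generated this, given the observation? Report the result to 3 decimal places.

0.293

By Bayes' theorem, P(k | x) = P(Z=k) f_k(x) / Σ_j P(Z=j) f_j(x).
Evaluate each component's likelihood at the observed value:
  p_I = P(vowel | comp) = 0.24
  p_II = P(vowel | comp) = 0.21
  p_III = P(vowel | comp) = 0.13
  p_IV = P(vowel | comp) = 0.22
Weight by the priors:
  P(Z=I)·p_I = 0.24 × 0.24 = 0.0576
  P(Z=II)·p_II = 0.31 × 0.21 = 0.0651
  P(Z=III)·p_III = 0.28 × 0.13 = 0.0364
  P(Z=IV)·p_IV = 0.17 × 0.22 = 0.0374
Evidence: 0.0576 + 0.0651 + 0.0364 + 0.0374 = 0.1965
So the posterior for Language I is 0.0576 / 0.1965 ≈ 0.293.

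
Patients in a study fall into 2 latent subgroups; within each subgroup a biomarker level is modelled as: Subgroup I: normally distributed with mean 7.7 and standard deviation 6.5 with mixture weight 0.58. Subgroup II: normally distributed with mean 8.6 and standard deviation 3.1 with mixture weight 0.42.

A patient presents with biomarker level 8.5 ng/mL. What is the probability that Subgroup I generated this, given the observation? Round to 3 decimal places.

By Bayes' theorem, P(k | x) = w_k f_k(x) / Σ_j w_j f_j(x).
Normal densities:
  f_I = 0.0609126
  f_II = 0.128624
Weight by the priors:
  w_I·f_I = 0.58 × 0.0609126 = 0.0353293
  w_II·f_II = 0.42 × 0.128624 = 0.0540221
Evidence: 0.0353293 + 0.0540221 = 0.0893515
So the posterior for Subgroup I is 0.0353293 / 0.0893515 ≈ 0.395.

0.395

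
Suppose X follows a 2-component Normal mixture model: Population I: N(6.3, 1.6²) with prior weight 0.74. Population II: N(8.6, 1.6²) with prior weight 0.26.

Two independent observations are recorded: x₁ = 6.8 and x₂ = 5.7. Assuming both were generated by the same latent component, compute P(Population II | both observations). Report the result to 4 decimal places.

By Bayes' theorem, P(k | x) = π_k f_k(x) / Σ_j π_j f_j(x).
Since both observations come from the same component, the likelihood for component k is f_k(x₁)·f_k(x₂).
  f_I = [(1/(1.6·√(2π)))·exp(−(6.8−6.3)²/(2·1.6²)) = 0.249339·exp(-0.04883) = 0.237457] × [0.232409] = 0.0551872
  f_II = [(1/(1.6·√(2π)))·exp(−(6.8−8.6)²/(2·1.6²)) = 0.249339·exp(-0.63281) = 0.132423] × [0.0482422] = 0.00638838
Prior × likelihood for each component:
  π_I·f_I = 0.74 × 0.0551872 = 0.0408385
  π_II·f_II = 0.26 × 0.00638838 = 0.00166098
Evidence: 0.0408385 + 0.00166098 = 0.0424995
Responsibility of Population II: 0.00166098 / 0.0424995 ≈ 0.0391

0.0391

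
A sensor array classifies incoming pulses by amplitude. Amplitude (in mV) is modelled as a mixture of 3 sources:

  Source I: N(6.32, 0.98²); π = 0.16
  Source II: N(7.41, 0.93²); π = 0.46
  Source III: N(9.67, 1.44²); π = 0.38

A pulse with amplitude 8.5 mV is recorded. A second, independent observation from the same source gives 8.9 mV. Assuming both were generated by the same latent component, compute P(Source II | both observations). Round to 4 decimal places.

Posterior ∝ prior × likelihood, so P(k | x) ∝ π_k f_k(x); normalise over all components.
Since both observations come from the same component, the likelihood for component k is f_k(x₁)·f_k(x₂).
  p_I = [0.0342896] × [0.0127253] = 0.000436344
  p_II = [0.215842] × [0.11886] = 0.0256549
  p_III = [0.199157] × [0.240137] = 0.0478251
Prior × likelihood for each component:
  π_I·p_I = 0.16 × 0.000436344 = 6.9815e-05
  π_II·p_II = 0.46 × 0.0256549 = 0.0118012
  π_III·p_III = 0.38 × 0.0478251 = 0.0181735
Evidence: 6.9815e-05 + 0.0118012 + 0.0181735 = 0.0300446
Responsibility of Source II: 0.0118012 / 0.0300446 ≈ 0.3928

0.3928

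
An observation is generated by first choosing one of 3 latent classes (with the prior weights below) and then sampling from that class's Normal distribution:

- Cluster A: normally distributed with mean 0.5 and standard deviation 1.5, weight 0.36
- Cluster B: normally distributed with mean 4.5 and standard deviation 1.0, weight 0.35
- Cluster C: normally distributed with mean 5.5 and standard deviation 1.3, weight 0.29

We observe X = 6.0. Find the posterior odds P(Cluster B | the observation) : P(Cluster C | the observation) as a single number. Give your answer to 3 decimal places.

Posterior odds = (P(Z=i) f_i(x)) / (P(Z=j) f_j(x)); the normalising sum cancels.
Component likelihoods at x = 6.0:
  L_A = 0.00032018
  L_B = 0.129518
  L_C = 0.285
Odds = (0.35/0.29) × (0.129518/0.285) = 1.2069 × 0.454448 ≈ 0.548

0.548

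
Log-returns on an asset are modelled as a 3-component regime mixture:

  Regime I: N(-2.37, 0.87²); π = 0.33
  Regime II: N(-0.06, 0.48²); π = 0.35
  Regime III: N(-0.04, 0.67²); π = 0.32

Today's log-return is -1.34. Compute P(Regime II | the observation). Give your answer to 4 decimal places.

0.0739

By Bayes' theorem, P(k | x) = w_k f_k(x) / Σ_j w_j f_j(x).
Normal densities:
  f_I = (1/(0.87·√(2π)))·exp(−(-1.34−-2.37)²/(2·0.87²)) = 0.458554·exp(-0.70082) = 0.227525
  f_II = (1/(0.48·√(2π)))·exp(−(-1.34−-0.06)²/(2·0.48²)) = 0.831130·exp(-3.55556) = 0.0237416
  f_III = (1/(0.67·√(2π)))·exp(−(-1.34−-0.04)²/(2·0.67²)) = 0.595436·exp(-1.88238) = 0.0906418
Prior × likelihood for each component:
  w_I·f_I = 0.33 × 0.227525 = 0.0750832
  w_II·f_II = 0.35 × 0.0237416 = 0.00830957
  w_III·f_III = 0.32 × 0.0906418 = 0.0290054
Denominator: 0.0750832 + 0.00830957 + 0.0290054 = 0.112398
P(Regime II | data) ≈ 0.0739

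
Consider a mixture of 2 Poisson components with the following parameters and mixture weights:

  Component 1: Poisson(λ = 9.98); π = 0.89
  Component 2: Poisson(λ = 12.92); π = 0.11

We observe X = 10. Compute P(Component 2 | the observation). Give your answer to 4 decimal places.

0.0795

Apply Bayes' rule: the posterior for each component is proportional to its prior times its likelihood at x.
Component likelihoods at x = 10:
  L_1 = e^(−9.98)·9.98^10/10! = 0.125108
  L_2 = e^(−12.92)·12.92^10/10! = 0.0874535
Weight by the priors:
  π_1·L_1 = 0.89 × 0.125108 = 0.111346
  π_2·L_2 = 0.11 × 0.0874535 = 0.00961989
Sum: 0.111346 + 0.00961989 = 0.120966
P(Component 2 | data) ≈ 0.0795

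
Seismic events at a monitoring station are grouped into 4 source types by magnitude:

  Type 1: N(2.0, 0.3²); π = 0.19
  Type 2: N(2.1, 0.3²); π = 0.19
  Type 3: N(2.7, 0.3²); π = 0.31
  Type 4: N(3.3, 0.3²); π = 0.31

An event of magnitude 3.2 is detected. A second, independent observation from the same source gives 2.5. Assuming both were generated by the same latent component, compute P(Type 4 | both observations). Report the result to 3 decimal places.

P(component k | x) = π_k·f_k(x) / marginal(x), where marginal(x) = Σ_j π_j·f_j(x).
Since both observations come from the same component, the likelihood for component k is f_k(x₁)·f_k(x₂).
  L_1 = [(1/(0.3·√(2π)))·exp(−(3.2−2.0)²/(2·0.3²)) = 1.329808·exp(-8.00000) = 0.000446101] × [0.33159] = 0.000147923
  L_2 = [(1/(0.3·√(2π)))·exp(−(3.2−2.1)²/(2·0.3²)) = 1.329808·exp(-6.72222) = 0.0016009] × [0.5467] = 0.000875214
  L_3 = [(1/(0.3·√(2π)))·exp(−(3.2−2.7)²/(2·0.3²)) = 1.329808·exp(-1.38889) = 0.33159] × [1.06483] = 0.353086
  L_4 = [(1/(0.3·√(2π)))·exp(−(3.2−3.3)²/(2·0.3²)) = 1.329808·exp(-0.05556) = 1.25794] × [0.0379866] = 0.047785
Unnormalised posteriors:
  π_1·L_1 = 0.19 × 0.000147923 = 2.81053e-05
  π_2·L_2 = 0.19 × 0.000875214 = 0.000166291
  π_3·L_3 = 0.31 × 0.353086 = 0.109457
  π_4·L_4 = 0.31 × 0.047785 = 0.0148134
Denominator: 2.81053e-05 + 0.000166291 + 0.109457 + 0.0148134 = 0.124465
So the posterior for Type 4 is 0.0148134 / 0.124465 ≈ 0.119.

0.119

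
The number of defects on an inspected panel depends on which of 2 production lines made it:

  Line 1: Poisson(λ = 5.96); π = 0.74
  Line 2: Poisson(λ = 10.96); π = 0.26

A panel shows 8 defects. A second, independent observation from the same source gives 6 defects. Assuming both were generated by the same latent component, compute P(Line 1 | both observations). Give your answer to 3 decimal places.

The responsibility of component k is w_k f_k(x) divided by Σ_j w_j f_j(x).
Since both observations come from the same component, the likelihood for component k is f_k(x₁)·f_k(x₂).
  L_1 = [0.101872] × [0.160602] = 0.0163608
  L_2 = [0.0897628] × [0.0418469] = 0.0037563
Multiply by the mixture weights:
  w_1·L_1 = 0.74 × 0.0163608 = 0.012107
  w_2·L_2 = 0.26 × 0.0037563 = 0.000976637
Normaliser: 0.012107 + 0.000976637 = 0.0130836
P(Line 1 | x₁,x₂) = 0.012107 / 0.0130836 ≈ 0.925

0.925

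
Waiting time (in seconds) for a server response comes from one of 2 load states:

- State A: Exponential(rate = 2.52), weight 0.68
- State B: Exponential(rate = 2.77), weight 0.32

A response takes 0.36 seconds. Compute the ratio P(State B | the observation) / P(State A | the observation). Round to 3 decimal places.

0.473

Only the two components matter; the odds are (w_i f_i(x)) / (w_j f_j(x)).
Evaluate each component's likelihood at the observed value:
  p_A = 2.52·e^(−2.52·0.36) = 2.52·e^(−0.9072) = 1.01721
  p_B = 2.77·e^(−2.77·0.36) = 2.77·e^(−0.9972) = 1.02188
Posterior odds = (w_B·p_B) / (w_A·p_A) = (0.32·1.02188) / (0.68·1.01721) = 0.327003 / 0.6917 ≈ 0.473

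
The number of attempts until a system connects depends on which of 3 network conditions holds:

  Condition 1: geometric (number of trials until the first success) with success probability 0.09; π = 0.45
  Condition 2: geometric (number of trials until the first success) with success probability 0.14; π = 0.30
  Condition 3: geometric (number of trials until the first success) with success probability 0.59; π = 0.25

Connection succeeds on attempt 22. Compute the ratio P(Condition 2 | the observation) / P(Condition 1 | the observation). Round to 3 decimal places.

0.317

Since P(k|x) ∝ w_k f_k(x), the posterior odds are w_i f_i(x) / (w_j f_j(x)).
Evaluate each component's likelihood at the observed value:
  L_1 = 0.09·(1−0.09)^21 = 0.09·0.137997 = 0.0124197
  L_2 = 0.14·(1−0.14)^21 = 0.14·0.042118 = 0.00589652
  L_3 = 0.59·(1−0.59)^21 = 0.59·7.38688e-09 = 4.35826e-09
Posterior odds = (w_2·L_2) / (w_1·L_1) = (0.30·0.00589652) / (0.45·0.0124197) = 0.00176895 / 0.00558887 ≈ 0.317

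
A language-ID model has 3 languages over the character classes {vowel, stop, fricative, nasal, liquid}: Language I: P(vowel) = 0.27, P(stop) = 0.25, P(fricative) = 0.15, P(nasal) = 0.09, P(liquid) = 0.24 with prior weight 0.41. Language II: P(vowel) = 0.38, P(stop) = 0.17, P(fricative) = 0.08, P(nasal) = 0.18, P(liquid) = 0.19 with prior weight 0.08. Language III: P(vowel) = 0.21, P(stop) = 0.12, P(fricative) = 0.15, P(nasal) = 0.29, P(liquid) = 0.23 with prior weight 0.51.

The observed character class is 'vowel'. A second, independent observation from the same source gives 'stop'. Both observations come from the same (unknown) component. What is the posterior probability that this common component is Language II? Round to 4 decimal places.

The responsibility of component k is P(Z=k) f_k(x) divided by Σ_j P(Z=j) f_j(x).
Since both observations come from the same component, the likelihood for component k is f_k(x₁)·f_k(x₂).
  p_I = [P(vowel | comp) = 0.27] × [0.25] = 0.0675
  p_II = [P(vowel | comp) = 0.38] × [0.17] = 0.0646
  p_III = [P(vowel | comp) = 0.21] × [0.12] = 0.0252
Multiply by the mixture weights:
  P(Z=I)·p_I = 0.41 × 0.0675 = 0.027675
  P(Z=II)·p_II = 0.08 × 0.0646 = 0.005168
  P(Z=III)·p_III = 0.51 × 0.0252 = 0.012852
Evidence: 0.027675 + 0.005168 + 0.012852 = 0.045695
P(Language II | data) ≈ 0.1131

0.1131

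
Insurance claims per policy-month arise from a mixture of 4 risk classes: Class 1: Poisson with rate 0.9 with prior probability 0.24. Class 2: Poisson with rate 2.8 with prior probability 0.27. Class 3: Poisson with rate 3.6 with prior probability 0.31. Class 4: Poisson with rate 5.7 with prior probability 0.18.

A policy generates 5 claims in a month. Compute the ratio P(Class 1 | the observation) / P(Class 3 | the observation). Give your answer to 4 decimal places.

The posterior odds equal the prior odds times the likelihood ratio: (π_i/π_j)·(f_i(x)/f_j(x)).
Evaluate each component's likelihood at the observed value:
  f_1 = 0.00200063
  f_2 = 0.0872136
  f_3 = 0.13768
  f_4 = 0.16777
Posterior odds = (π_1·f_1) / (π_3·f_3) = (0.24·0.00200063) / (0.31·0.13768) = 0.000480151 / 0.0426808 ≈ 0.0112

0.0112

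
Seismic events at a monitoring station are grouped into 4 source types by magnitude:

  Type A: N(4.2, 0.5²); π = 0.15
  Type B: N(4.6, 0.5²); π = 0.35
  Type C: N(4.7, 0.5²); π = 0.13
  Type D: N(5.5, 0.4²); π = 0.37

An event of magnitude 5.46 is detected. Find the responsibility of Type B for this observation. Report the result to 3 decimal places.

0.136

P(component k | x) = P(Z=k)·f_k(x) / marginal(x), where marginal(x) = Σ_j P(Z=j)·f_j(x).
Component likelihoods at x = 5.46:
  L_A = 0.0333402
  L_B = 0.181774
  L_C = 0.251329
  L_D = 0.992381
Prior × likelihood for each component:
  P(Z=A)·L_A = 0.15 × 0.0333402 = 0.00500103
  P(Z=B)·L_B = 0.35 × 0.181774 = 0.0636209
  P(Z=C)·L_C = 0.13 × 0.251329 = 0.0326728
  P(Z=D)·L_D = 0.37 × 0.992381 = 0.367181
Sum: 0.00500103 + 0.0636209 + 0.0326728 + 0.367181 = 0.468476
Responsibility of Type B: 0.0636209 / 0.468476 ≈ 0.136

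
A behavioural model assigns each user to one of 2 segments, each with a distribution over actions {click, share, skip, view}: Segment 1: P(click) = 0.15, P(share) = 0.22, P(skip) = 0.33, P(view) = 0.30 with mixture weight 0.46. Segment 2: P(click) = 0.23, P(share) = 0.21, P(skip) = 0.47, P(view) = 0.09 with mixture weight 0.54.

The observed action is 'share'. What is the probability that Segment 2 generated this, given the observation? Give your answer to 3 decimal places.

Apply Bayes' rule: the posterior for each component is proportional to its prior times its likelihood at x.
Component likelihoods at x = 'share':
  L_1 = 0.22
  L_2 = 0.21
Prior × likelihood for each component:
  π_1·L_1 = 0.46 × 0.22 = 0.1012
  π_2·L_2 = 0.54 × 0.21 = 0.1134
Normaliser: 0.1012 + 0.1134 = 0.2146
P(Segment 2 | x) = 0.1134 / 0.2146 ≈ 0.528

0.528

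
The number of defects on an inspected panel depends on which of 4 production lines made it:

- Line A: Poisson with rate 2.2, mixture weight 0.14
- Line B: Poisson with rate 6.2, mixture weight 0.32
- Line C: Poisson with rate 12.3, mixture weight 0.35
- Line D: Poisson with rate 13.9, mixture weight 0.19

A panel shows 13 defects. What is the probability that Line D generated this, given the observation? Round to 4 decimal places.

0.3374

Apply Bayes' rule: the posterior for each component is proportional to its prior times its likelihood at x.
Evaluate each component's likelihood at the observed value:
  L_A = e^(−2.2)·2.2^13/13! = 5.0323e-07
  L_B = e^(−6.2)·6.2^13/13! = 0.00651907
  L_C = e^(−12.3)·12.3^13/13! = 0.107811
  L_D = e^(−13.9)·13.9^13/13! = 0.106713
Weight by the priors:
  w_A·L_A = 0.14 × 5.0323e-07 = 7.04522e-08
  w_B·L_B = 0.32 × 0.00651907 = 0.0020861
  w_C·L_C = 0.35 × 0.107811 = 0.0377339
  w_D·L_D = 0.19 × 0.106713 = 0.0202755
Evidence: 7.04522e-08 + 0.0020861 + 0.0377339 + 0.0202755 = 0.0600956
So the posterior for Line D is 0.0202755 / 0.0600956 ≈ 0.3374.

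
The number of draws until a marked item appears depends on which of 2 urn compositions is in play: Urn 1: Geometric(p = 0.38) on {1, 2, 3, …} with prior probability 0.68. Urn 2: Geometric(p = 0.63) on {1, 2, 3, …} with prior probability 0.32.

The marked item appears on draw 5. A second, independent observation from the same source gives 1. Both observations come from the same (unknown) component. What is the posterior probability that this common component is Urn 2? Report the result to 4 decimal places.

P(component k | x) = P(Z=k)·f_k(x) / marginal(x), where marginal(x) = Σ_j P(Z=j)·f_j(x).
Since both observations come from the same component, the likelihood for component k is f_k(x₁)·f_k(x₂).
  f_1 = [0.0561501] × [0.38] = 0.021337
  f_2 = [0.0118072] × [0.63] = 0.00743855
Prior × likelihood for each component:
  P(Z=1)·f_1 = 0.68 × 0.021337 = 0.0145092
  P(Z=2)·f_2 = 0.32 × 0.00743855 = 0.00238033
Sum: 0.0145092 + 0.00238033 = 0.0168895
So the posterior for Urn 2 is 0.00238033 / 0.0168895 ≈ 0.1409.

0.1409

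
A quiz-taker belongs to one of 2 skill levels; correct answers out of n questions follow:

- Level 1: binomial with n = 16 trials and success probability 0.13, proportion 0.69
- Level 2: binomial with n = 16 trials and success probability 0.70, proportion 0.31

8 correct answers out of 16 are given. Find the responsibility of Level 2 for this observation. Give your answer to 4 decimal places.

0.9845

Posterior ∝ prior × likelihood, so P(k | x) ∝ π_k f_k(x); normalise over all components.
Evaluate each component's likelihood at the observed value:
  L_1 = C(16,8)·0.13^8·0.87^8 = 12870·8.15731e-08·0.328212 = 0.000344572
  L_2 = C(16,8)·0.70^8·0.30^8 = 12870·0.057648·6.561e-05 = 0.048678
Unnormalised posteriors:
  π_1·L_1 = 0.69 × 0.000344572 = 0.000237754
  π_2·L_2 = 0.31 × 0.048678 = 0.0150902
Denominator: 0.000237754 + 0.0150902 = 0.0153279
P(Level 2 | x) ≈ 0.9845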